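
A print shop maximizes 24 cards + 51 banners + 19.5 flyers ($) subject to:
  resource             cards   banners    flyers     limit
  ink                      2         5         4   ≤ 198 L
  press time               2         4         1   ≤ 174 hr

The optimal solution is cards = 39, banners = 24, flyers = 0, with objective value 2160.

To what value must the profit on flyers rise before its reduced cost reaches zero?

Both ink and press time are binding at x*.
The binding rows give the dual system: 2·y_ink + 2·y_press time = 24 and 5·y_ink + 4·y_press time = 51.
This yields shadow prices y_ink = 3, y_press time = 9.
flyers enters the basis when its profit ≥ yᵀa₃ = 3·4 + 9·1 = 21.

21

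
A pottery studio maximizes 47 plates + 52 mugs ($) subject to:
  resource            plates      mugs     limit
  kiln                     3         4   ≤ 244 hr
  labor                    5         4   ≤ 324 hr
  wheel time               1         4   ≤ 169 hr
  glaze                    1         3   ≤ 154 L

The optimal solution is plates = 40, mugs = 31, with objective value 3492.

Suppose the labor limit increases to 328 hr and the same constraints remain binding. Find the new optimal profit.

Check each constraint at x*: kiln 244/244 (tight); labor 324/324 (tight); wheel time 164/169 (slack 5); glaze 133/154 (slack 21).
Since wheel time, glaze are not tight, their duals are 0.
From A_Bᵀ y = c: 3·y_kiln + 5·y_labor = 47; 4·y_kiln + 4·y_labor = 52.
→ y_kiln = 9 and y_labor = 4.
Δz = y_labor·Δb = 4 × (4) = 16, so new z* = 3492 + 16 = 3508.

3508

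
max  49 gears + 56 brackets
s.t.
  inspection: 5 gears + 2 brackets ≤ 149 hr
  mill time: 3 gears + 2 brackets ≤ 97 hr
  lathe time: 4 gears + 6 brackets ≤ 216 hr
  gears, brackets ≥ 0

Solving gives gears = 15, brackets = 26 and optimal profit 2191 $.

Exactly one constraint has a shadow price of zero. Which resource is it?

inspection: 127/149 (slack 22)
mill time: 97/97 (binding)
lathe time: 216/216 (binding)
By complementary slackness, a constraint with positive slack has shadow price 0 → inspection.

inspection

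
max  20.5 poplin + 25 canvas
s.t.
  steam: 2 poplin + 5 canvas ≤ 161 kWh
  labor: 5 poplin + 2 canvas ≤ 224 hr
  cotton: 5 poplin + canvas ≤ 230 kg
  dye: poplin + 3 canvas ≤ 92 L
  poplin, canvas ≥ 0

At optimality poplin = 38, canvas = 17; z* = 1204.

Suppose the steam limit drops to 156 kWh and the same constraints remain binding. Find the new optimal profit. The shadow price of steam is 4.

Δb = -5, so new z* = 1204 + (4)·(-5) = 1204 − 20 = 1184.

1184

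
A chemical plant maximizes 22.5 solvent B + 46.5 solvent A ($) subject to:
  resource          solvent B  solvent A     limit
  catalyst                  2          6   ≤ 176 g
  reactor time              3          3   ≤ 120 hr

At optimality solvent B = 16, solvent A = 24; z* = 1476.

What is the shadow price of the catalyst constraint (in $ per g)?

6

Both catalyst and reactor time are binding at x*.
The binding rows give the dual system: 2·y_catalyst + 3·y_reactor time = 22.5 and 6·y_catalyst + 3·y_reactor time = 46.5.
Solving: y_catalyst = 6, y_reactor time = 3.5.
Shadow price of catalyst = 6.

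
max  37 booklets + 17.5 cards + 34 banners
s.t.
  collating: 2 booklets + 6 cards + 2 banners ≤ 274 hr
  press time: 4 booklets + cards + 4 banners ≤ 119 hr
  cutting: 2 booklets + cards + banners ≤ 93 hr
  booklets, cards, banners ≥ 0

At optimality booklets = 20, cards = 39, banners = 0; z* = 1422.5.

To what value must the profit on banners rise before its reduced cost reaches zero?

37

At the optimum: collating uses 274 of 274 (binding); press time uses 119 of 119 (binding); cutting uses 79 of 93 (slack = 14).
Since cutting is not tight, its dual is 0.
Dual feasibility on the basic columns requires 2·y_collating + 4·y_press time = 37, 6·y_collating + 1·y_press time = 17.5.
Solving: y_collating = 1.5, y_press time = 8.5.
banners enters the basis when its profit ≥ yᵀa₃ = 1.5·2 + 8.5·4 = 37.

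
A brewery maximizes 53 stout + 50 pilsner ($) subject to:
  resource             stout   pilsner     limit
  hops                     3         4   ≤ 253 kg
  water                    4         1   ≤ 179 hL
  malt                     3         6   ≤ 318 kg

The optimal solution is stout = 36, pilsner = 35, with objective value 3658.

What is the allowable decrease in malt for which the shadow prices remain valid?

183.75

Binding constraints: water, malt. The basis is B = [[4,1],[3,6]] with det 21.
Per unit decrease in malt, x* moves by d = (0.0476, -0.1905).
The basis stays optimal until pilsner reaches 0; allowable decrease = 183.75 kg.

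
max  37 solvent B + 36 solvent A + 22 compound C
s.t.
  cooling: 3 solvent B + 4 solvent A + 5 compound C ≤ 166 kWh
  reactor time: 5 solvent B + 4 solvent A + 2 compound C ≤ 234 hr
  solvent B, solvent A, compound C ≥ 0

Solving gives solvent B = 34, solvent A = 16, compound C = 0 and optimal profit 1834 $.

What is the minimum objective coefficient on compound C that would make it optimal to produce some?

Check each constraint at x*: cooling 166/166 (tight); reactor time 234/234 (tight).
Dual feasibility on the basic columns requires 3·y_cooling + 5·y_reactor time = 37, 4·y_cooling + 4·y_reactor time = 36.
→ y_cooling = 4 and y_reactor time = 5.
compound C enters the basis when its profit ≥ yᵀa₃ = 4·5 + 5·2 = 30.

30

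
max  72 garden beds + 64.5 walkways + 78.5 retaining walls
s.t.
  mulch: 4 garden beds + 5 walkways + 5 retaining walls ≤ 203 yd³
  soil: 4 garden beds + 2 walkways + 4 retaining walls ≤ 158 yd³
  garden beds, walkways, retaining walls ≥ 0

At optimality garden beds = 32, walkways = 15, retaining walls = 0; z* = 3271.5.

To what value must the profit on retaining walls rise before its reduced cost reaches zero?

81.5

Check each constraint at x*: mulch 203/203 (tight); soil 158/158 (tight).
Dual feasibility on the basic columns requires 4·y_mulch + 4·y_soil = 72, 5·y_mulch + 2·y_soil = 64.5.
This yields shadow prices y_mulch = 9.5, y_soil = 8.5.
retaining walls enters the basis when its profit ≥ yᵀa₃ = 9.5·5 + 8.5·4 = 81.5.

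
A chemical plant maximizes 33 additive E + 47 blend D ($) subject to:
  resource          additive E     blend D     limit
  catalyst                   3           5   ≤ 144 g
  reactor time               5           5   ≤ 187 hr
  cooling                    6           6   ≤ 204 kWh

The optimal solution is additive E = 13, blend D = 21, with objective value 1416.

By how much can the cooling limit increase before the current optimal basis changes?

Binding constraints: catalyst, cooling. The basis is B = [[3,5],[6,6]] with det -12.
Per unit increase in cooling, x* moves by d = (0.4167, -0.25).
The basis stays optimal until reactor time becomes binding; allowable increase = 20.4 kWh.

20.4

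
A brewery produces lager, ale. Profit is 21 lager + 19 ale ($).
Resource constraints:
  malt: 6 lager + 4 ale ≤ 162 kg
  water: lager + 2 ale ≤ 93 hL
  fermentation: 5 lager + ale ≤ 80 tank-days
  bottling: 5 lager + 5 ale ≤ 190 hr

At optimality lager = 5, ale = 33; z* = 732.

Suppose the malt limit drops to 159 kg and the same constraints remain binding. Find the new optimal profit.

Binding: malt and bottling. Non-binding: water (22 unused), fermentation (22 unused).
Since water, fermentation are not tight, their duals are 0.
Dual feasibility on the basic columns requires 6·y_malt + 5·y_bottling = 21, 4·y_malt + 5·y_bottling = 19.
This yields shadow prices y_malt = 1, y_bottling = 3.
Δz = y_malt·Δb = 1 × (-3) = -3, so new z* = 732 − 3 = 729.

729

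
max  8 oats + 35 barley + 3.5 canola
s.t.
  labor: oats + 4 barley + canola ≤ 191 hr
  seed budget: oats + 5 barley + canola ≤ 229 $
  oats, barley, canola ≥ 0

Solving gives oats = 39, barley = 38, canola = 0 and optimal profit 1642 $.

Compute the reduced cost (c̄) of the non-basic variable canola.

At the optimum: labor uses 191 of 191 (binding); seed budget uses 229 of 229 (binding).
The binding rows give the dual system: 1·y_labor + 1·y_seed budget = 8 and 4·y_labor + 5·y_seed budget = 35.
→ y_labor = 5 and y_seed budget = 3.
Reduced cost of canola: c₃ − yᵀa₃ = 3.5 − (5·1 + 3·1) = 3.5 − 8 = -4.5.

-4.5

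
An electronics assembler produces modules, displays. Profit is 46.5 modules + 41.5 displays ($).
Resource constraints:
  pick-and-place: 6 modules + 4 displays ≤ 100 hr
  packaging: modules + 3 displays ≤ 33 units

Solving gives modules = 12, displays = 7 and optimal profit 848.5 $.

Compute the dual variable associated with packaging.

4.5

At the optimum: pick-and-place uses 100 of 100 (binding); packaging uses 33 of 33 (binding).
Dual feasibility on the basic columns requires 6·y_pick-and-place + 1·y_packaging = 46.5, 4·y_pick-and-place + 3·y_packaging = 41.5.
→ y_pick-and-place = 7 and y_packaging = 4.5.
Shadow price of packaging = 4.5.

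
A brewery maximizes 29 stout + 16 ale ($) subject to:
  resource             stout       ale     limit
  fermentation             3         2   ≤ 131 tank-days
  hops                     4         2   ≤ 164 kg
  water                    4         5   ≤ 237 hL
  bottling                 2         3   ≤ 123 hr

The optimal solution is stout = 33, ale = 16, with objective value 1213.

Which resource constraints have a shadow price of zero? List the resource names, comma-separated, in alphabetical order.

fermentation: 131/131 (binding)
hops: 164/164 (binding)
water: 212/237 (slack 25)
bottling: 114/123 (slack 9)
By complementary slackness, a constraint with positive slack has shadow price 0 → bottling, water.

bottling, water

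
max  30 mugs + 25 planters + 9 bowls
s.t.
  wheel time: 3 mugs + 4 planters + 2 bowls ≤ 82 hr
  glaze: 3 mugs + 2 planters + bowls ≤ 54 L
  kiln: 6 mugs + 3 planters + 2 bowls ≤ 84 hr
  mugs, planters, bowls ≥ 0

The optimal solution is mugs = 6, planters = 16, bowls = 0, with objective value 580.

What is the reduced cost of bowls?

At the optimum: wheel time uses 82 of 82 (binding); glaze uses 50 of 54 (slack = 4); kiln uses 84 of 84 (binding).
By complementary slackness, y = 0 for the non-binding constraint.
The binding rows give the dual system: 3·y_wheel time + 6·y_kiln = 30 and 4·y_wheel time + 3·y_kiln = 25.
→ y_wheel time = 4 and y_kiln = 3.
Reduced cost of bowls: c₃ − yᵀa₃ = 9 − (4·2 + 3·2) = 9 − 14 = -5.

-5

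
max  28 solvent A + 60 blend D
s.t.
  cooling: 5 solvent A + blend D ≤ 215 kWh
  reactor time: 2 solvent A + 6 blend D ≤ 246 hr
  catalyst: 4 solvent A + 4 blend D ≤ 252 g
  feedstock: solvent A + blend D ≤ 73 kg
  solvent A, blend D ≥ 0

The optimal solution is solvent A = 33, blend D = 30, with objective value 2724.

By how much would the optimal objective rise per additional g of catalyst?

Binding: reactor time and catalyst. Non-binding: cooling (20 unused), feedstock (10 unused).
By complementary slackness, y = 0 for the non-binding constraints.
The binding rows give the dual system: 2·y_reactor time + 4·y_catalyst = 28 and 6·y_reactor time + 4·y_catalyst = 60.
→ y_reactor time = 8 and y_catalyst = 3.
Shadow price of catalyst = 3.

3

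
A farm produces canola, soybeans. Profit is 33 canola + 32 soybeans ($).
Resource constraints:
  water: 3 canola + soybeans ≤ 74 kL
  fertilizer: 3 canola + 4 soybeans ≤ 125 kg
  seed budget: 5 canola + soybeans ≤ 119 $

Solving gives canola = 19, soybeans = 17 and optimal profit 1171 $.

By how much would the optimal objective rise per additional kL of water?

4

At the optimum: water uses 74 of 74 (binding); fertilizer uses 125 of 125 (binding); seed budget uses 112 of 119 (slack = 7).
Slack constraints have shadow price 0 (complementary slackness).
From A_Bᵀ y = c: 3·y_water + 3·y_fertilizer = 33; 1·y_water + 4·y_fertilizer = 32.
This yields shadow prices y_water = 4, y_fertilizer = 7.
Shadow price of water = 4.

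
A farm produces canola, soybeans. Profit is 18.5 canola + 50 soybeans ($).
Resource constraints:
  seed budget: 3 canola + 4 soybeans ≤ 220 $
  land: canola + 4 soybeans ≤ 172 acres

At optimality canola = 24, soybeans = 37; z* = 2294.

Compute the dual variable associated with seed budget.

3

Both seed budget and land are binding at x*.
Dual feasibility on the basic columns requires 3·y_seed budget + 1·y_land = 18.5, 4·y_seed budget + 4·y_land = 50.
Solving: y_seed budget = 3, y_land = 9.5.
Shadow price of seed budget = 3.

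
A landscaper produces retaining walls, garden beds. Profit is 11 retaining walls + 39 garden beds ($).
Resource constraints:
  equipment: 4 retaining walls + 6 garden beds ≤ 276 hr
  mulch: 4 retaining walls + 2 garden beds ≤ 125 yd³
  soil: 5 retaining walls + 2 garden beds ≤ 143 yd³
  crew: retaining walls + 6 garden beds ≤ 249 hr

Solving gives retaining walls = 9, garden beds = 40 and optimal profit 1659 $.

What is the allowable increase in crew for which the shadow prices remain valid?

27

Binding constraints: equipment, crew. The basis is B = [[4,6],[1,6]] with det 18.
Per unit increase in crew, x* moves by d = (-0.3333, 0.2222).
The basis stays optimal until retaining walls reaches 0; allowable increase = 27 hr.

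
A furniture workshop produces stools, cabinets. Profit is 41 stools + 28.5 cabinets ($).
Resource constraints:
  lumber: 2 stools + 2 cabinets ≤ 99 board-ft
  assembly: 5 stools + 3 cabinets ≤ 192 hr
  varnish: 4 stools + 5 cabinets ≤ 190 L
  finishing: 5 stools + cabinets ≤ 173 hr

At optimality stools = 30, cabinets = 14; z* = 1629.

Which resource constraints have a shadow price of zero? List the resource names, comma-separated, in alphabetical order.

lumber: 88/99 (slack 11)
assembly: 192/192 (binding)
varnish: 190/190 (binding)
finishing: 164/173 (slack 9)
By complementary slackness, a constraint with positive slack has shadow price 0 → finishing, lumber.

finishing, lumber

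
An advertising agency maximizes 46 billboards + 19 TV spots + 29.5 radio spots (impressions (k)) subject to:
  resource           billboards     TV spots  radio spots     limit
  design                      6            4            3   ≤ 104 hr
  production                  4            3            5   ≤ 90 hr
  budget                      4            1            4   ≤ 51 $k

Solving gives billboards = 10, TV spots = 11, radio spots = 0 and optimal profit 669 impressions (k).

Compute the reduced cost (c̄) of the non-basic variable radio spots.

Check each constraint at x*: design 104/104 (tight); production 73/90 (slack 17); budget 51/51 (tight).
Since production is not tight, its dual is 0.
The binding rows give the dual system: 6·y_design + 4·y_budget = 46 and 4·y_design + 1·y_budget = 19.
→ y_design = 3 and y_budget = 7.
Reduced cost of radio spots: c₃ − yᵀa₃ = 29.5 − (3·3 + 7·4) = 29.5 − 37 = -7.5.

-7.5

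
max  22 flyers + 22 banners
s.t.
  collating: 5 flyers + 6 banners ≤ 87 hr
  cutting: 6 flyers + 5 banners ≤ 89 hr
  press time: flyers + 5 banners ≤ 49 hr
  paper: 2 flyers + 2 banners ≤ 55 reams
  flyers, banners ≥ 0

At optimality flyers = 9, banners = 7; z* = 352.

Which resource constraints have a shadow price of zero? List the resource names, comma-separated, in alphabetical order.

paper, press time

collating: 87/87 (binding)
cutting: 89/89 (binding)
press time: 44/49 (slack 5)
paper: 32/55 (slack 23)
By complementary slackness, a constraint with positive slack has shadow price 0 → paper, press time.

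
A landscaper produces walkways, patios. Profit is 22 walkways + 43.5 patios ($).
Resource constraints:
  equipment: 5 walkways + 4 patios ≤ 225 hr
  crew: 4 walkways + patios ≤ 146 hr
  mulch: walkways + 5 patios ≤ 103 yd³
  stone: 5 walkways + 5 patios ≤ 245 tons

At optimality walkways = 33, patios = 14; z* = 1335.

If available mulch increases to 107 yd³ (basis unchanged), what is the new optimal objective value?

1367

Check each constraint at x*: equipment 221/225 (slack 4); crew 146/146 (tight); mulch 103/103 (tight); stone 235/245 (slack 10).
By complementary slackness, y = 0 for the non-binding constraints.
Dual feasibility on the basic columns requires 4·y_crew + 1·y_mulch = 22, 1·y_crew + 5·y_mulch = 43.5.
This yields shadow prices y_crew = 3.5, y_mulch = 8.
Δz = y_mulch·Δb = 8 × (4) = 32, so new z* = 1335 + 32 = 1367.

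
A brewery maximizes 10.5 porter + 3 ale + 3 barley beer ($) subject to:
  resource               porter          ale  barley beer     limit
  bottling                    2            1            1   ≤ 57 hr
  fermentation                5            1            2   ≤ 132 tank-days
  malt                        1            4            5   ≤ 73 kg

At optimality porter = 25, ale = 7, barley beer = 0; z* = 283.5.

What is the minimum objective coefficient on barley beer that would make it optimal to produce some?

4.5

Binding: bottling and fermentation. Non-binding: malt (20 unused).
Slack constraints have shadow price 0 (complementary slackness).
Dual feasibility on the basic columns requires 2·y_bottling + 5·y_fermentation = 10.5, 1·y_bottling + 1·y_fermentation = 3.
Solving: y_bottling = 1.5, y_fermentation = 1.5.
barley beer enters the basis when its profit ≥ yᵀa₃ = 1.5·1 + 1.5·2 = 4.5.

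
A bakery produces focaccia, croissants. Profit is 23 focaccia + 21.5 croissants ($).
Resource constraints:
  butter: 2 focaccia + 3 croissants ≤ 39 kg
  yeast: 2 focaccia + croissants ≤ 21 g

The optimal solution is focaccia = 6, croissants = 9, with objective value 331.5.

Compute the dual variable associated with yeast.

Check each constraint at x*: butter 39/39 (tight); yeast 21/21 (tight).
From A_Bᵀ y = c: 2·y_butter + 2·y_yeast = 23; 3·y_butter + 1·y_yeast = 21.5.
This yields shadow prices y_butter = 5, y_yeast = 6.5.
Shadow price of yeast = 6.5.

6.5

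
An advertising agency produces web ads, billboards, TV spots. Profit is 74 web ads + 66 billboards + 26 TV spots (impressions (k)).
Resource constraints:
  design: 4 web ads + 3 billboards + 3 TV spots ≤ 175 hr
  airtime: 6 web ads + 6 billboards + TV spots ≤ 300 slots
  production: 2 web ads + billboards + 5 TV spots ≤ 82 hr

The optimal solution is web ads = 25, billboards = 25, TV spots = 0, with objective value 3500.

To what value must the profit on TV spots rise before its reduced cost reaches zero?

31

Binding: design and airtime. Non-binding: production (7 unused).
Slack constraints have shadow price 0 (complementary slackness).
From A_Bᵀ y = c: 4·y_design + 6·y_airtime = 74; 3·y_design + 6·y_airtime = 66.
→ y_design = 8 and y_airtime = 7.
TV spots enters the basis when its profit ≥ yᵀa₃ = 8·3 + 7·1 = 31.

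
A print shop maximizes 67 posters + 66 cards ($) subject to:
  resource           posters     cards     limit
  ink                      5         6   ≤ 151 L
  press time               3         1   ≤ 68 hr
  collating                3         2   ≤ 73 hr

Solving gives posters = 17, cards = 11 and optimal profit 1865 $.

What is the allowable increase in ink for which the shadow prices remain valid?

68

Binding constraints: ink, collating. The basis is B = [[5,6],[3,2]] with det -8.
Per unit increase in ink, x* moves by d = (-0.25, 0.375).
The basis stays optimal until posters reaches 0; allowable increase = 68 L.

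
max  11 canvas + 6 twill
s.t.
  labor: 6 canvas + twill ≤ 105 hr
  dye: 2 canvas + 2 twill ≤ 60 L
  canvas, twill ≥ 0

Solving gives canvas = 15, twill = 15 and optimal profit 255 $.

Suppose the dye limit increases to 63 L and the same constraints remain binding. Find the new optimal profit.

At the optimum: labor uses 105 of 105 (binding); dye uses 60 of 60 (binding).
The binding rows give the dual system: 6·y_labor + 2·y_dye = 11 and 1·y_labor + 2·y_dye = 6.
This yields shadow prices y_labor = 1, y_dye = 2.5.
Δz = y_dye·Δb = 2.5 × (3) = 7.5, so new z* = 255 + 7.5 = 262.5.

262.5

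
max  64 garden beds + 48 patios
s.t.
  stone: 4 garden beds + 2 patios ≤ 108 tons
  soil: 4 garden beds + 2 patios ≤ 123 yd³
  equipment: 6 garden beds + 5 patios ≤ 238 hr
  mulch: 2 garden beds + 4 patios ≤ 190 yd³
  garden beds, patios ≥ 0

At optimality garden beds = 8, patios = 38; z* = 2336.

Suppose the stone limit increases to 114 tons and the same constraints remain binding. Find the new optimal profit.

Check each constraint at x*: stone 108/108 (tight); soil 108/123 (slack 15); equipment 238/238 (tight); mulch 168/190 (slack 22).
Slack constraints have shadow price 0 (complementary slackness).
Dual feasibility on the basic columns requires 4·y_stone + 6·y_equipment = 64, 2·y_stone + 5·y_equipment = 48.
Solving: y_stone = 4, y_equipment = 8.
Δz = y_stone·Δb = 4 × (6) = 24, so new z* = 2336 + 24 = 2360.

2360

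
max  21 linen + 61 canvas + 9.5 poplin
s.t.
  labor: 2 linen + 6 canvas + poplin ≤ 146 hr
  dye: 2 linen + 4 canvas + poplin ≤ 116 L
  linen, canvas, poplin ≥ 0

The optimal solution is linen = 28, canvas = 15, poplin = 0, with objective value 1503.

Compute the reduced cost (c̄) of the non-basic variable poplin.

Check each constraint at x*: labor 146/146 (tight); dye 116/116 (tight).
The binding rows give the dual system: 2·y_labor + 2·y_dye = 21 and 6·y_labor + 4·y_dye = 61.
This yields shadow prices y_labor = 9.5, y_dye = 1.
Reduced cost of poplin: c₃ − yᵀa₃ = 9.5 − (9.5·1 + 1·1) = 9.5 − 10.5 = -1.

-1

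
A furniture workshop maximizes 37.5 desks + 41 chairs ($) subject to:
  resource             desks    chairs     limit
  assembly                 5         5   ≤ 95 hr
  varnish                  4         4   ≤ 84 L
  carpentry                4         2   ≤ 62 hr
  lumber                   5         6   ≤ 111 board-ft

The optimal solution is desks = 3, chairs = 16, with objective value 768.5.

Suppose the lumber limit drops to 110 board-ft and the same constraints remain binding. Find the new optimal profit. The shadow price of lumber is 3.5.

Δb = -1, so new z* = 768.5 + (3.5)·(-1) = 768.5 − 3.5 = 765.

765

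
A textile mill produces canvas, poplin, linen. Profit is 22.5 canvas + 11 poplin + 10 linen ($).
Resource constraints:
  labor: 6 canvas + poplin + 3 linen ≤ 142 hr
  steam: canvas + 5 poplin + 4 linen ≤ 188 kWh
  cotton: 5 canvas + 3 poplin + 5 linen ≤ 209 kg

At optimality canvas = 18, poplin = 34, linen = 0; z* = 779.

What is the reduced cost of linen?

-6.5

Check each constraint at x*: labor 142/142 (tight); steam 188/188 (tight); cotton 192/209 (slack 17).
Slack constraints have shadow price 0 (complementary slackness).
The binding rows give the dual system: 6·y_labor + 1·y_steam = 22.5 and 1·y_labor + 5·y_steam = 11.
This yields shadow prices y_labor = 3.5, y_steam = 1.5.
Reduced cost of linen: c₃ − yᵀa₃ = 10 − (3.5·3 + 1.5·4) = 10 − 16.5 = -6.5.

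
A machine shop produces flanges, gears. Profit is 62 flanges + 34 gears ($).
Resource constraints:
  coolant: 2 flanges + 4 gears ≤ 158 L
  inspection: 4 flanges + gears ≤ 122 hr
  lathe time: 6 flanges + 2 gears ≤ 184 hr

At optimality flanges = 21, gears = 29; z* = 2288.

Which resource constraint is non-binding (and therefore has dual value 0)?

coolant: 158/158 (binding)
inspection: 113/122 (slack 9)
lathe time: 184/184 (binding)
By complementary slackness, a constraint with positive slack has shadow price 0 → inspection.

inspection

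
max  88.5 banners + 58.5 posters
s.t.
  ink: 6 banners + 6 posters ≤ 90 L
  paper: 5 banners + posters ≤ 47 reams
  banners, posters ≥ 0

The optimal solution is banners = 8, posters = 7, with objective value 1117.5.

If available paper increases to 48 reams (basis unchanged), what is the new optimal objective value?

At the optimum: ink uses 90 of 90 (binding); paper uses 47 of 47 (binding).
From A_Bᵀ y = c: 6·y_ink + 5·y_paper = 88.5; 6·y_ink + 1·y_paper = 58.5.
This yields shadow prices y_ink = 8.5, y_paper = 7.5.
Δz = y_paper·Δb = 7.5 × (1) = 7.5, so new z* = 1117.5 + 7.5 = 1125.

1125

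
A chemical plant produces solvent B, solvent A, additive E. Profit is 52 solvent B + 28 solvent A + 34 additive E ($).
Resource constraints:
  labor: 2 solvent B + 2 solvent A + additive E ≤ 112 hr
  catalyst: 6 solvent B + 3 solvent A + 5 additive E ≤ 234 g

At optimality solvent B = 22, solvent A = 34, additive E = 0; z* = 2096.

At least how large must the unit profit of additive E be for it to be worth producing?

42

Check each constraint at x*: labor 112/112 (tight); catalyst 234/234 (tight).
Dual feasibility on the basic columns requires 2·y_labor + 6·y_catalyst = 52, 2·y_labor + 3·y_catalyst = 28.
→ y_labor = 2 and y_catalyst = 8.
additive E enters the basis when its profit ≥ yᵀa₃ = 2·1 + 8·5 = 42.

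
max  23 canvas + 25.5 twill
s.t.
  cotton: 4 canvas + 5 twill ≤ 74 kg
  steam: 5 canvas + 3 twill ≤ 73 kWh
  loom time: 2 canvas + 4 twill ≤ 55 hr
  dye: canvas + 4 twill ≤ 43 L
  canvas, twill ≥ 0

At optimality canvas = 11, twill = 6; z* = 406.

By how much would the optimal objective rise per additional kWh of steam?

1

Binding: cotton and steam. Non-binding: loom time (9 unused), dye (8 unused).
By complementary slackness, y = 0 for the non-binding constraints.
From A_Bᵀ y = c: 4·y_cotton + 5·y_steam = 23; 5·y_cotton + 3·y_steam = 25.5.
Solving: y_cotton = 4.5, y_steam = 1.
Shadow price of steam = 1.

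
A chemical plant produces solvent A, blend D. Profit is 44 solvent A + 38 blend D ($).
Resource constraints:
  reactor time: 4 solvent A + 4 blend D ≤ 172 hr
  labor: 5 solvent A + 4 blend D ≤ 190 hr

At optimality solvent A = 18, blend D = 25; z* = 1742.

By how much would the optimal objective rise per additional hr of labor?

6

Check each constraint at x*: reactor time 172/172 (tight); labor 190/190 (tight).
Dual feasibility on the basic columns requires 4·y_reactor time + 5·y_labor = 44, 4·y_reactor time + 4·y_labor = 38.
This yields shadow prices y_reactor time = 3.5, y_labor = 6.
Shadow price of labor = 6.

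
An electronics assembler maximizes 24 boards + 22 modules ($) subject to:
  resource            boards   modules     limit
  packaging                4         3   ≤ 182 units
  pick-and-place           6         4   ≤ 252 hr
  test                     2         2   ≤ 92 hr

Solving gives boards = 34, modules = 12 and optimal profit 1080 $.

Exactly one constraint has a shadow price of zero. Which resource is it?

packaging

packaging: 172/182 (slack 10)
pick-and-place: 252/252 (binding)
test: 92/92 (binding)
By complementary slackness, a constraint with positive slack has shadow price 0 → packaging.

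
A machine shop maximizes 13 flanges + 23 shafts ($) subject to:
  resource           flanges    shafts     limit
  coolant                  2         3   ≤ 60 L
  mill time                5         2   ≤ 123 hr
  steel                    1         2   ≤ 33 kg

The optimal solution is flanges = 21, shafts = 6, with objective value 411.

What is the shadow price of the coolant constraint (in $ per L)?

3

Check each constraint at x*: coolant 60/60 (tight); mill time 117/123 (slack 6); steel 33/33 (tight).
By complementary slackness, y = 0 for the non-binding constraint.
The binding rows give the dual system: 2·y_coolant + 1·y_steel = 13 and 3·y_coolant + 2·y_steel = 23.
Solving: y_coolant = 3, y_steel = 7.
Shadow price of coolant = 3.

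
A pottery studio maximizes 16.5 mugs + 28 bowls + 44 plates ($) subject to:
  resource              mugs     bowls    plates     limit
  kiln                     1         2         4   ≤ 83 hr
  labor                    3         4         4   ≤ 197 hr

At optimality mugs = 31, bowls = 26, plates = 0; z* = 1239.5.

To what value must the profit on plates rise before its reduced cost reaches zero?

46

Check each constraint at x*: kiln 83/83 (tight); labor 197/197 (tight).
The binding rows give the dual system: 1·y_kiln + 3·y_labor = 16.5 and 2·y_kiln + 4·y_labor = 28.
Solving: y_kiln = 9, y_labor = 2.5.
plates enters the basis when its profit ≥ yᵀa₃ = 9·4 + 2.5·4 = 46.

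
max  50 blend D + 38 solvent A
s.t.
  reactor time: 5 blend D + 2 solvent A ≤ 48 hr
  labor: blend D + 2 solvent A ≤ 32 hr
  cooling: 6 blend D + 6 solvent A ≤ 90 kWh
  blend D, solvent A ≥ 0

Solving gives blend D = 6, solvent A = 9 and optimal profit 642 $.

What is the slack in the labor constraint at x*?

8

labor used = 1·6 + 2·9 = 24; slack = 32 − 24 = 8.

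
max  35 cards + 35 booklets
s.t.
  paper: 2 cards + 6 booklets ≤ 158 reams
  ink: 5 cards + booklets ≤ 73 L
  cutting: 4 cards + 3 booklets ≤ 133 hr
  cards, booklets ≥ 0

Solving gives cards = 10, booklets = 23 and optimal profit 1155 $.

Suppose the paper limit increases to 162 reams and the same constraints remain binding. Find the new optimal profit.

1175

Binding: paper and ink. Non-binding: cutting (24 unused).
Since cutting is not tight, its dual is 0.
From A_Bᵀ y = c: 2·y_paper + 5·y_ink = 35; 6·y_paper + 1·y_ink = 35.
This yields shadow prices y_paper = 5, y_ink = 5.
Δz = y_paper·Δb = 5 × (4) = 20, so new z* = 1155 + 20 = 1175.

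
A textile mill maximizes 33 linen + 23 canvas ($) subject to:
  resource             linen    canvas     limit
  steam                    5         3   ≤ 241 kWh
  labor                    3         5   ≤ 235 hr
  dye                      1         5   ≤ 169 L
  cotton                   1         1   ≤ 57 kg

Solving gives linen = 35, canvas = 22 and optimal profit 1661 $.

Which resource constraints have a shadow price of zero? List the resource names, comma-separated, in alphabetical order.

steam: 241/241 (binding)
labor: 215/235 (slack 20)
dye: 145/169 (slack 24)
cotton: 57/57 (binding)
By complementary slackness, a constraint with positive slack has shadow price 0 → dye, labor.

dye, labor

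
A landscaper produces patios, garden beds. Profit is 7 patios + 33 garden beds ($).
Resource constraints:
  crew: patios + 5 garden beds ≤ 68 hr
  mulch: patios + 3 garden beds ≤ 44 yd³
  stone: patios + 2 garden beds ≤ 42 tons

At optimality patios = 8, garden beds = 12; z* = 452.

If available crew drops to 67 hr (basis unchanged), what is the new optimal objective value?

446

Binding: crew and mulch. Non-binding: stone (10 unused).
Since stone is not tight, its dual is 0.
The binding rows give the dual system: 1·y_crew + 1·y_mulch = 7 and 5·y_crew + 3·y_mulch = 33.
This yields shadow prices y_crew = 6, y_mulch = 1.
Δz = y_crew·Δb = 6 × (-1) = -6, so new z* = 452 − 6 = 446.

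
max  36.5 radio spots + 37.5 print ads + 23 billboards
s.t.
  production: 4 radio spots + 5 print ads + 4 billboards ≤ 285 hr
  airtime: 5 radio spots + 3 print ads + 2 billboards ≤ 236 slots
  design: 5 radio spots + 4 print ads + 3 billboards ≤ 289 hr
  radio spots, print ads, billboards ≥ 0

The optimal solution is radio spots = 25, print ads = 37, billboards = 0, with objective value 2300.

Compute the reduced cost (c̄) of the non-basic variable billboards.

At the optimum: production uses 285 of 285 (binding); airtime uses 236 of 236 (binding); design uses 273 of 289 (slack = 16).
Since design is not tight, its dual is 0.
From A_Bᵀ y = c: 4·y_production + 5·y_airtime = 36.5; 5·y_production + 3·y_airtime = 37.5.
Solving: y_production = 6, y_airtime = 2.5.
Reduced cost of billboards: c₃ − yᵀa₃ = 23 − (6·4 + 2.5·2) = 23 − 29 = -6.

-6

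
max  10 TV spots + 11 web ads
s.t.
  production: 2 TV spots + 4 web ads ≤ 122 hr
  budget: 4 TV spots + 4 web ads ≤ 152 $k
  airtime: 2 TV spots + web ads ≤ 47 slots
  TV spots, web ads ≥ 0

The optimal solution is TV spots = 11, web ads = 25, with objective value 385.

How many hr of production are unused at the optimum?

0

production used = 2·11 + 4·25 = 122; slack = 122 − 122 = 0.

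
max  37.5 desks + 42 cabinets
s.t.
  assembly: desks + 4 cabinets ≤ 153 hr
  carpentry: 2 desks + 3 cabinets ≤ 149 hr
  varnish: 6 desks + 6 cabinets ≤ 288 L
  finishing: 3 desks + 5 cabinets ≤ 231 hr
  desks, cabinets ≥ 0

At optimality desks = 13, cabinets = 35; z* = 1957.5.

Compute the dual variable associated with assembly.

Binding: assembly and varnish. Non-binding: carpentry (18 unused), finishing (17 unused).
Slack constraints have shadow price 0 (complementary slackness).
Dual feasibility on the basic columns requires 1·y_assembly + 6·y_varnish = 37.5, 4·y_assembly + 6·y_varnish = 42.
→ y_assembly = 1.5 and y_varnish = 6.
Shadow price of assembly = 1.5.

1.5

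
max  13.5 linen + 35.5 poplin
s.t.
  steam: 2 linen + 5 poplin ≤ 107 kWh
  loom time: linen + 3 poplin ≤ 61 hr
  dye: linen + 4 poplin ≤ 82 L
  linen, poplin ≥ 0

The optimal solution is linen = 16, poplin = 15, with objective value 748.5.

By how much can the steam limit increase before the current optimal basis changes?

Binding constraints: steam, loom time. The basis is B = [[2,5],[1,3]] with det 1.
Per unit increase in steam, x* moves by d = (3, -1).
The basis stays optimal until poplin reaches 0; allowable increase = 15 kWh.

15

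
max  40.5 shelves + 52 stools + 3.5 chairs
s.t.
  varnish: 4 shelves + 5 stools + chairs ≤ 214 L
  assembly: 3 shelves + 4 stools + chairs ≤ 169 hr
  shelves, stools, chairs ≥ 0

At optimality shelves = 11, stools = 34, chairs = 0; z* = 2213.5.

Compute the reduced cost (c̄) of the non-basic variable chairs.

Both varnish and assembly are binding at x*.
From A_Bᵀ y = c: 4·y_varnish + 3·y_assembly = 40.5; 5·y_varnish + 4·y_assembly = 52.
This yields shadow prices y_varnish = 6, y_assembly = 5.5.
Reduced cost of chairs: c₃ − yᵀa₃ = 3.5 − (6·1 + 5.5·1) = 3.5 − 11.5 = -8.

-8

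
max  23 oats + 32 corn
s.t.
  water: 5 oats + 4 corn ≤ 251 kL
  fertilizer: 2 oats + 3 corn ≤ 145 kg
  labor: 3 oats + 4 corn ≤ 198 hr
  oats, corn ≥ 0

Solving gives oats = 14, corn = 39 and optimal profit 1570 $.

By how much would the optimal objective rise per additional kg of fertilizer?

Binding: fertilizer and labor. Non-binding: water (25 unused).
By complementary slackness, y = 0 for the non-binding constraint.
From A_Bᵀ y = c: 2·y_fertilizer + 3·y_labor = 23; 3·y_fertilizer + 4·y_labor = 32.
This yields shadow prices y_fertilizer = 4, y_labor = 5.
Shadow price of fertilizer = 4.

4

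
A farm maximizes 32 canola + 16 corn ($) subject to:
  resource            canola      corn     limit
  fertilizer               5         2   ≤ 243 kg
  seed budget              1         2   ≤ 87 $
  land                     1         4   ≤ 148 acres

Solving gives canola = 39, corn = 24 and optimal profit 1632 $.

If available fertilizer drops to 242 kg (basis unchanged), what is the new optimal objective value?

At the optimum: fertilizer uses 243 of 243 (binding); seed budget uses 87 of 87 (binding); land uses 135 of 148 (slack = 13).
By complementary slackness, y = 0 for the non-binding constraint.
The binding rows give the dual system: 5·y_fertilizer + 1·y_seed budget = 32 and 2·y_fertilizer + 2·y_seed budget = 16.
This yields shadow prices y_fertilizer = 6, y_seed budget = 2.
Δz = y_fertilizer·Δb = 6 × (-1) = -6, so new z* = 1632 − 6 = 1626.

1626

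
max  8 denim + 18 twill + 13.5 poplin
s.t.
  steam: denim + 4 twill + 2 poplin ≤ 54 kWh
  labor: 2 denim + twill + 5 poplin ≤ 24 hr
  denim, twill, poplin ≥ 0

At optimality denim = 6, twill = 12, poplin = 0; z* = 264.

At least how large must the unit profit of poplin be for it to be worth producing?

Check each constraint at x*: steam 54/54 (tight); labor 24/24 (tight).
The binding rows give the dual system: 1·y_steam + 2·y_labor = 8 and 4·y_steam + 1·y_labor = 18.
This yields shadow prices y_steam = 4, y_labor = 2.
poplin enters the basis when its profit ≥ yᵀa₃ = 4·2 + 2·5 = 18.

18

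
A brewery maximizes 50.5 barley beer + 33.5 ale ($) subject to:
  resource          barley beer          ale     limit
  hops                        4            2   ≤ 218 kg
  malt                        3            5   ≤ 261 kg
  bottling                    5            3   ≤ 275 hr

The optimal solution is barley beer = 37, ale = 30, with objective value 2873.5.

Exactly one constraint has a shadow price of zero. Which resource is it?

hops

hops: 208/218 (slack 10)
malt: 261/261 (binding)
bottling: 275/275 (binding)
By complementary slackness, a constraint with positive slack has shadow price 0 → hops.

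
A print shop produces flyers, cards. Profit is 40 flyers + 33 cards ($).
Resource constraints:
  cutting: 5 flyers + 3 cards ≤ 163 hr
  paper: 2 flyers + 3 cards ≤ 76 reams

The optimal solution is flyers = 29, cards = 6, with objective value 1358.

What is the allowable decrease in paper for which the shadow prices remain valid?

Binding constraints: cutting, paper. The basis is B = [[5,3],[2,3]] with det 9.
Per unit decrease in paper, x* moves by d = (0.3333, -0.5556).
The basis stays optimal until cards reaches 0; allowable decrease = 10.8 reams.

10.8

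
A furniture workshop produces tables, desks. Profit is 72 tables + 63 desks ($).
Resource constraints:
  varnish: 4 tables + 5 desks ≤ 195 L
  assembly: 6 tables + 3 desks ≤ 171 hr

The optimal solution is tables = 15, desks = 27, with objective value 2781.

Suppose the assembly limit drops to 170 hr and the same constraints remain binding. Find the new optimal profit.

2775

Both varnish and assembly are binding at x*.
From A_Bᵀ y = c: 4·y_varnish + 6·y_assembly = 72; 5·y_varnish + 3·y_assembly = 63.
→ y_varnish = 9 and y_assembly = 6.
Δz = y_assembly·Δb = 6 × (-1) = -6, so new z* = 2781 − 6 = 2775.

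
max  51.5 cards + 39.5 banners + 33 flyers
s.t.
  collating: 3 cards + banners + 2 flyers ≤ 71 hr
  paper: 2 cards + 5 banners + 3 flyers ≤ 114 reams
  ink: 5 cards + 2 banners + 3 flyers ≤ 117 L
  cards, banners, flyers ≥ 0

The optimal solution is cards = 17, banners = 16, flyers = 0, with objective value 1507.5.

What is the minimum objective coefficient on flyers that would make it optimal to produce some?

39

Binding: paper and ink. Non-binding: collating (4 unused).
Slack constraints have shadow price 0 (complementary slackness).
Dual feasibility on the basic columns requires 2·y_paper + 5·y_ink = 51.5, 5·y_paper + 2·y_ink = 39.5.
This yields shadow prices y_paper = 4.5, y_ink = 8.5.
flyers enters the basis when its profit ≥ yᵀa₃ = 4.5·3 + 8.5·3 = 39.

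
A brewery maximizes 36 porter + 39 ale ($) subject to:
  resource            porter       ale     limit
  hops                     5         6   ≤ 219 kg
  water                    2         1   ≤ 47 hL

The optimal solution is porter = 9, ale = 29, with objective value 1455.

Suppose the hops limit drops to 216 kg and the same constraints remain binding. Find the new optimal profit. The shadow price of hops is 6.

Δb = -3, so new z* = 1455 + (6)·(-3) = 1455 − 18 = 1437.

1437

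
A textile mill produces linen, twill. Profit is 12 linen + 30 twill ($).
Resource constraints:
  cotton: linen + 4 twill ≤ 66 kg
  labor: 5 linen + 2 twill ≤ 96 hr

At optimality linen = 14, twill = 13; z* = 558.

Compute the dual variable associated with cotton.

Both cotton and labor are binding at x*.
The binding rows give the dual system: 1·y_cotton + 5·y_labor = 12 and 4·y_cotton + 2·y_labor = 30.
→ y_cotton = 7 and y_labor = 1.
Shadow price of cotton = 7.

7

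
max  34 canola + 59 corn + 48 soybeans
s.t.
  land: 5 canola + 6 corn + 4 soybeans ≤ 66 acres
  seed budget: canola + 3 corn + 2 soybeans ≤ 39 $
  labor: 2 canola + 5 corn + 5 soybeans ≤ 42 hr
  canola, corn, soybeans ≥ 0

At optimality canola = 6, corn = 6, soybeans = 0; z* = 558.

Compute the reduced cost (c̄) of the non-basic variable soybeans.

-3

Check each constraint at x*: land 66/66 (tight); seed budget 24/39 (slack 15); labor 42/42 (tight).
Since seed budget is not tight, its dual is 0.
The binding rows give the dual system: 5·y_land + 2·y_labor = 34 and 6·y_land + 5·y_labor = 59.
→ y_land = 4 and y_labor = 7.
Reduced cost of soybeans: c₃ − yᵀa₃ = 48 − (4·4 + 7·5) = 48 − 51 = -3.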